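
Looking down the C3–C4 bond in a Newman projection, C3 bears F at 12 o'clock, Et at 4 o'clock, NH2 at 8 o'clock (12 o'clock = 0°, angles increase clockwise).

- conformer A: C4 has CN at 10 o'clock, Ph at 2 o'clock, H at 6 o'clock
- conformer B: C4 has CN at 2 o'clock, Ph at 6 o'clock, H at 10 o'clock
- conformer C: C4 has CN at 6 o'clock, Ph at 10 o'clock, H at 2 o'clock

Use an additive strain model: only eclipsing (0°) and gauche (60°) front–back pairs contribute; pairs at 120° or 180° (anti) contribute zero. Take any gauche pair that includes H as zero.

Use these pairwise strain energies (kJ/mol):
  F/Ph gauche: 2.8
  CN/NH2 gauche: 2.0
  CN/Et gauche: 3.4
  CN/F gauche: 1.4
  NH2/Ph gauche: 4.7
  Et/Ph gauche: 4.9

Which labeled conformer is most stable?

A is staggered. F at 0° is gauche with CN at 300° (1.4); F at 0° is gauche with Ph at 60° (2.8); Et at 120° is gauche with Ph at 60° (4.9); NH2 at 240° is gauche with CN at 300° (2.0). Total 11.1 kJ/mol.
B is staggered. F at 0° is gauche with CN at 60° (1.4); Et at 120° is gauche with CN at 60° (3.4); Et at 120° is gauche with Ph at 180° (4.9); NH2 at 240° is gauche with Ph at 180° (4.7). Total 14.4 kJ/mol.
C is staggered. F at 0° is gauche with Ph at 300° (2.8); Et at 120° is gauche with CN at 180° (3.4); NH2 at 240° is gauche with CN at 180° (2.0); NH2 at 240° is gauche with Ph at 300° (4.7). Total 12.9 kJ/mol.
A has the lowest total (11.1 kJ/mol).

A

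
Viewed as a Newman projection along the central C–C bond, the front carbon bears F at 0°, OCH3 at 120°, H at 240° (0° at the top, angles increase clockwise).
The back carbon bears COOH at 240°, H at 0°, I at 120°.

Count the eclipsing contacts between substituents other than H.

Non-H eclipsing pairs: OCH3(120°)/I(120°) — 1 interaction.

1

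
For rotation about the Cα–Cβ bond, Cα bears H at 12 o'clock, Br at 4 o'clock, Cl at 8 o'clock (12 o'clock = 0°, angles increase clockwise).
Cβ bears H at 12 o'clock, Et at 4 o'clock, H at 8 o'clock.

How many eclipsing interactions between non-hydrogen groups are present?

Non-H eclipsing pairs: Br(120°)/Et(120°) — 1 interaction.

1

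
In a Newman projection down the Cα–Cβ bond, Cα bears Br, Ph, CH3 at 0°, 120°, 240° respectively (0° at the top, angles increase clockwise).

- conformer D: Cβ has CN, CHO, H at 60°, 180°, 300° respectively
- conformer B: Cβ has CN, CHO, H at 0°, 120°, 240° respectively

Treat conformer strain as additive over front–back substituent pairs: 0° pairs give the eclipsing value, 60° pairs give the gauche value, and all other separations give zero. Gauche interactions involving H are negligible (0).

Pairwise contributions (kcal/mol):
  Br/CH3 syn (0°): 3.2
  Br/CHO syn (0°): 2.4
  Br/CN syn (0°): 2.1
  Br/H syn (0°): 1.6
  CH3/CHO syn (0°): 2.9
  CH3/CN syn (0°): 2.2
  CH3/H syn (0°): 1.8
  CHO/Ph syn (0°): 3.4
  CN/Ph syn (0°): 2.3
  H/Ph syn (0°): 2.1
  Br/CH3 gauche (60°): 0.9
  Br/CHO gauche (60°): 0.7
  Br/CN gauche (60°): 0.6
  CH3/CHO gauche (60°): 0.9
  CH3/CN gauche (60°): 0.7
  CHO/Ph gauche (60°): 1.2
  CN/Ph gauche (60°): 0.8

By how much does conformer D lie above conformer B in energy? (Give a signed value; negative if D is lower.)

-3.8 kcal/mol

D (staggered): Br–CN gauche, Ph–CN gauche, Ph–CHO gauche, CH3–CHO gauche; 0.6 + 0.8 + 1.2 + 0.9 = 3.5 kcal/mol.
B (eclipsed): Br–CN eclipsed, Ph–CHO eclipsed, CH3–H eclipsed; 2.1 + 3.4 + 1.8 = 7.3 kcal/mol.
E(D) − E(B) = 3.5 − 7.3 = -3.8 kcal/mol.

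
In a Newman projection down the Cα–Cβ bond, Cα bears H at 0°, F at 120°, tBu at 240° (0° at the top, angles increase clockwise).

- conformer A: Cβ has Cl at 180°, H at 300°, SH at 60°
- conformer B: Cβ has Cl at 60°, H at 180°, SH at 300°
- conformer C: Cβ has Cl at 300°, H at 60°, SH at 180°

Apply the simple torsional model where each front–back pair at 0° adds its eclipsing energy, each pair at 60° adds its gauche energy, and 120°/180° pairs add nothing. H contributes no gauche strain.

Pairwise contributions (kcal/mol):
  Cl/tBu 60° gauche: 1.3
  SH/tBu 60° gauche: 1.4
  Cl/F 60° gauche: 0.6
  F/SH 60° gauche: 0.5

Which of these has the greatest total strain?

A (staggered): F–Cl gauche, F–SH gauche, tBu–Cl gauche; 0.6 + 0.5 + 1.3 = 2.4 kcal/mol.
B (staggered): F–Cl gauche, tBu–SH gauche; 0.6 + 1.4 = 2.0 kcal/mol.
C (staggered): F–SH gauche, tBu–Cl gauche, tBu–SH gauche; 0.5 + 1.3 + 1.4 = 3.2 kcal/mol.
C has the highest total (3.2 kcal/mol).

C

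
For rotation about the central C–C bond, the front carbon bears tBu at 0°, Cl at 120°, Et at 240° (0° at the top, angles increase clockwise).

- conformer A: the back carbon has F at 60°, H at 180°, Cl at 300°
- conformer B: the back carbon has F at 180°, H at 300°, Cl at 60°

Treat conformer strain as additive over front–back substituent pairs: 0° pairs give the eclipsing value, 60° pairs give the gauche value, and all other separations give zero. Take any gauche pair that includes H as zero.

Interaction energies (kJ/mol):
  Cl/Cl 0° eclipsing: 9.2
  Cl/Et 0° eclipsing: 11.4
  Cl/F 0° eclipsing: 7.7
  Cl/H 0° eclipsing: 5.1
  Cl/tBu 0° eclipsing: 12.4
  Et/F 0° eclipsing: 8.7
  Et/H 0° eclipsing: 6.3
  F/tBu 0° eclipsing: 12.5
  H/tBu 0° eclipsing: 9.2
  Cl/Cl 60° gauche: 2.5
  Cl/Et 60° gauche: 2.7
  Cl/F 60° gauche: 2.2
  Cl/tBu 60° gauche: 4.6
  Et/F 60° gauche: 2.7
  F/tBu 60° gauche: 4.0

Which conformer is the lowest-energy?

B

A (staggered): tBu(0°)/F(60°) gauche 4.0; tBu(0°)/Cl(300°) gauche 4.6; Cl(120°)/F(60°) gauche 2.2; Et(240°)/Cl(300°) gauche 2.7 → 13.5 kJ/mol.
B (staggered): tBu(0°)/Cl(60°) gauche 4.6; Cl(120°)/F(180°) gauche 2.2; Cl(120°)/Cl(60°) gauche 2.5; Et(240°)/F(180°) gauche 2.7 → 12.0 kJ/mol.
B has the lowest total (12.0 kJ/mol).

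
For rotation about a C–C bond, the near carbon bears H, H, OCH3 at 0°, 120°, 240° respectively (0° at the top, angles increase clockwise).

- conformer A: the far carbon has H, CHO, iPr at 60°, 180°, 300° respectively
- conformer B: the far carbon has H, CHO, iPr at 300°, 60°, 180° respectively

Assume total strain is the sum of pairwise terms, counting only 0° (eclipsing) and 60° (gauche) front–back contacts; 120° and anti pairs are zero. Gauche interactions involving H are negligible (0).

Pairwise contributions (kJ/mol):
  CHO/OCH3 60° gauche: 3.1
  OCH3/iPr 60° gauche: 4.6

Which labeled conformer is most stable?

B

A (staggered): OCH3(240°)/CHO(180°) gauche 3.1; OCH3(240°)/iPr(300°) gauche 4.6 → 7.7 kJ/mol.
B (staggered): OCH3(240°)/iPr(180°) gauche 4.6 → 4.6 kJ/mol.
B has the lowest total (4.6 kJ/mol).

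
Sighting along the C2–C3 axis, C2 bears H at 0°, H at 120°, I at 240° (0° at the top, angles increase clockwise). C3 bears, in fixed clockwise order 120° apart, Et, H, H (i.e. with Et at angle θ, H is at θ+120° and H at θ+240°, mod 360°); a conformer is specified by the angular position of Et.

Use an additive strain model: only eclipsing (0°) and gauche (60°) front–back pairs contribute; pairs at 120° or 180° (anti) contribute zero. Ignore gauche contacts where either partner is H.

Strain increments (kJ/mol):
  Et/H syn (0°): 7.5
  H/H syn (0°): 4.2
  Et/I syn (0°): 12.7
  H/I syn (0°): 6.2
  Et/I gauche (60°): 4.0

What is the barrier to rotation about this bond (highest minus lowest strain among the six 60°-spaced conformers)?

Et at 0° (eclipsed): H(0°)/Et(0°) eclipsed 7.5; H(120°)/H(120°) eclipsed 4.2; I(240°)/H(240°) eclipsed 6.2 → 17.9 kJ/mol.
Et at 60° (staggered): no non-H gauche contacts → 0.0 kJ/mol.
Et at 120° (eclipsed): H(0°)/H(0°) eclipsed 4.2; H(120°)/Et(120°) eclipsed 7.5; I(240°)/H(240°) eclipsed 6.2 → 17.9 kJ/mol.
Et at 180° (staggered): I(240°)/Et(180°) gauche 4.0 → 4.0 kJ/mol.
Et at 240° (eclipsed): H(0°)/H(0°) eclipsed 4.2; H(120°)/H(120°) eclipsed 4.2; I(240°)/Et(240°) eclipsed 12.7 → 21.1 kJ/mol.
Et at 300° (staggered): I(240°)/Et(300°) gauche 4.0 → 4.0 kJ/mol.
Max at 240° (21.1 kJ/mol), min at 60° (0.0 kJ/mol); barrier = 21.1 kJ/mol.

21.1 kJ/mol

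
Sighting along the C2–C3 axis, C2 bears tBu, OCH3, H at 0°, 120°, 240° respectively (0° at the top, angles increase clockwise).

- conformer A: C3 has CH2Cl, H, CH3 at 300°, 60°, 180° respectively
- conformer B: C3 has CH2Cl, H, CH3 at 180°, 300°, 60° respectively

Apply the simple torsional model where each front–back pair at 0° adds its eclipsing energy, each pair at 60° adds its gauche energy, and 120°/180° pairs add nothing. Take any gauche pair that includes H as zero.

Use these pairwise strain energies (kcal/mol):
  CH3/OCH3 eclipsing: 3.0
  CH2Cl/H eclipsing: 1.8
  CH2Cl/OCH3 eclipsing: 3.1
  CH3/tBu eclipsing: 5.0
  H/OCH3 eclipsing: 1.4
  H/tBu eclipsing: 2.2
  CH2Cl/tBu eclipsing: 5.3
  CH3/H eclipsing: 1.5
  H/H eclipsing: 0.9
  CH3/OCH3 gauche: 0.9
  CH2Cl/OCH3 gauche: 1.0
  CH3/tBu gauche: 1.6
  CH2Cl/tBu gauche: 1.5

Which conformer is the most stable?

A (staggered): tBu–CH2Cl gauche, OCH3–CH3 gauche; 1.5 + 0.9 = 2.4 kcal/mol.
B (staggered): tBu–CH3 gauche, OCH3–CH2Cl gauche, OCH3–CH3 gauche; 1.6 + 1.0 + 0.9 = 3.5 kcal/mol.
A has the lowest total (2.4 kcal/mol).

A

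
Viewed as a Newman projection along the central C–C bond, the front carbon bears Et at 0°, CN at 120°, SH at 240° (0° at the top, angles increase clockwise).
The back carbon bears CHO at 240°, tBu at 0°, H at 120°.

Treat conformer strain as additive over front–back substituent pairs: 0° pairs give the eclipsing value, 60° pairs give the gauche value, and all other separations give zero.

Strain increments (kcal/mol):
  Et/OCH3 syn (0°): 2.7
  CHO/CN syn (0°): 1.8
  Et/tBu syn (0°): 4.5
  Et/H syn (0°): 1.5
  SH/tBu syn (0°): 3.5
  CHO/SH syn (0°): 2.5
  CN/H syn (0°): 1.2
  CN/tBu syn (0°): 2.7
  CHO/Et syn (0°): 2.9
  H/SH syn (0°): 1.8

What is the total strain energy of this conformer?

This conformer (eclipsed): Et–tBu eclipsed, CN–H eclipsed, SH–CHO eclipsed; 4.5 + 1.2 + 2.5 = 8.2 kcal/mol.

8.2 kcal/mol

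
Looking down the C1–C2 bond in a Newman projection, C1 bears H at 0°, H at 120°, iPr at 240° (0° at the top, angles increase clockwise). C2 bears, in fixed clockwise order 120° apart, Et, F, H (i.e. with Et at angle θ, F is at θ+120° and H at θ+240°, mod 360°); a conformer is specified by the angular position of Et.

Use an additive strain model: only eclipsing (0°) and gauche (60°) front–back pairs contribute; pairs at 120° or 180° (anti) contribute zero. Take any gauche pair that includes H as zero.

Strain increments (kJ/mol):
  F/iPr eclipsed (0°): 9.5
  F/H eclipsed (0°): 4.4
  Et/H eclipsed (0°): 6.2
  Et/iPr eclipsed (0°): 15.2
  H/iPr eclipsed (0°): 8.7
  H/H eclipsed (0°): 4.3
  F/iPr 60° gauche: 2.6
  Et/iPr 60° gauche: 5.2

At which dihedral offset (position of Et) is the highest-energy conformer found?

240°

Et at 0° is eclipsed. H at 0° is eclipsed with Et at 0° (6.2); H at 120° is eclipsed with F at 120° (4.4); iPr at 240° is eclipsed with H at 240° (8.7). Total 19.3 kJ/mol.
Et at 60° is staggered. iPr at 240° is gauche with F at 180° (2.6). Total 2.6 kJ/mol.
Et at 120° is eclipsed. H at 0° is eclipsed with H at 0° (4.3); H at 120° is eclipsed with Et at 120° (6.2); iPr at 240° is eclipsed with F at 240° (9.5). Total 20.0 kJ/mol.
Et at 180° is staggered. iPr at 240° is gauche with Et at 180° (5.2); iPr at 240° is gauche with F at 300° (2.6). Total 7.8 kJ/mol.
Et at 240° is eclipsed. H at 0° is eclipsed with F at 0° (4.4); H at 120° is eclipsed with H at 120° (4.3); iPr at 240° is eclipsed with Et at 240° (15.2). Total 23.9 kJ/mol.
Et at 300° is staggered. iPr at 240° is gauche with Et at 300° (5.2). Total 5.2 kJ/mol.
The maximum (23.9 kJ/mol) occurs with Et at 240°.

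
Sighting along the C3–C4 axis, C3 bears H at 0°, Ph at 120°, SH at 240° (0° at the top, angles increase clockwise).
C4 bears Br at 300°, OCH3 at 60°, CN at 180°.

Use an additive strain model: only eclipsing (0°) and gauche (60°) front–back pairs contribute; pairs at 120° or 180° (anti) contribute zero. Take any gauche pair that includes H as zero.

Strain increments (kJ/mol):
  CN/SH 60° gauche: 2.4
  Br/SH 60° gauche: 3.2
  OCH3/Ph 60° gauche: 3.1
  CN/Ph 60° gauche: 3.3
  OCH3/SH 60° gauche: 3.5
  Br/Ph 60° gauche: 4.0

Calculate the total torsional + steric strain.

12.0 kJ/mol

This conformer (staggered): Ph–OCH3 gauche, Ph–CN gauche, SH–Br gauche, SH–CN gauche; 3.1 + 3.3 + 3.2 + 2.4 = 12.0 kJ/mol.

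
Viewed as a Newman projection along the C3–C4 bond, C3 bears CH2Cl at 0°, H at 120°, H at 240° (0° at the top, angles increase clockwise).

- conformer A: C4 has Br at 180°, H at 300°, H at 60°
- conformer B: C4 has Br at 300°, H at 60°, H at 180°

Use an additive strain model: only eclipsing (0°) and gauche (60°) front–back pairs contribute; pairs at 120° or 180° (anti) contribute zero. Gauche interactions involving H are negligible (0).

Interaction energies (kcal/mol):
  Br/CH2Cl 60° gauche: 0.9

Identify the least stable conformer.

B

A (staggered): no non-H gauche contacts → 0.0 kcal/mol.
B (staggered): CH2Cl(0°)/Br(300°) gauche 0.9 → 0.9 kcal/mol.
B has the highest total (0.9 kcal/mol).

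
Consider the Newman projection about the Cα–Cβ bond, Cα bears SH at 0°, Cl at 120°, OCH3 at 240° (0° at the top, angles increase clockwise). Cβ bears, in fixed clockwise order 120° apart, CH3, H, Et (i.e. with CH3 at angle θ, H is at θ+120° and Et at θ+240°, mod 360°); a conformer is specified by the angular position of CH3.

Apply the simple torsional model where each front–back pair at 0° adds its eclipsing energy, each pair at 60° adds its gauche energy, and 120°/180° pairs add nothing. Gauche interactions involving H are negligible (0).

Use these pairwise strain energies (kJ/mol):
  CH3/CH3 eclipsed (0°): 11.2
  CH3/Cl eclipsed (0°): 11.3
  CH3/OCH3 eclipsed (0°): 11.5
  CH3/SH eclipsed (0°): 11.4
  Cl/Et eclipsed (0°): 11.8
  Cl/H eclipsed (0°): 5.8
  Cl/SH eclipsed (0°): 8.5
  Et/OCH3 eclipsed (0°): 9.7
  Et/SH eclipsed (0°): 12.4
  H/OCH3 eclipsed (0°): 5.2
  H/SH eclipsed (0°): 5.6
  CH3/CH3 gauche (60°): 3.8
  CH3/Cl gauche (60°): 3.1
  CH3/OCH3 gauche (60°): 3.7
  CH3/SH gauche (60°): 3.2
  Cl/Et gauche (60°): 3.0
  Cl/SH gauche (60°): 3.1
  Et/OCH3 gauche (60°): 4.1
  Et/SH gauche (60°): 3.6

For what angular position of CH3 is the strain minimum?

180°

CH3 at 0° (eclipsed): SH–CH3 eclipsed, Cl–H eclipsed, OCH3–Et eclipsed; 11.4 + 5.8 + 9.7 = 26.9 kJ/mol.
CH3 at 60° (staggered): SH–CH3 gauche, SH–Et gauche, Cl–CH3 gauche, OCH3–Et gauche; 3.2 + 3.6 + 3.1 + 4.1 = 14.0 kJ/mol.
CH3 at 120° (eclipsed): SH–Et eclipsed, Cl–CH3 eclipsed, OCH3–H eclipsed; 12.4 + 11.3 + 5.2 = 28.9 kJ/mol.
CH3 at 180° (staggered): SH–Et gauche, Cl–CH3 gauche, Cl–Et gauche, OCH3–CH3 gauche; 3.6 + 3.1 + 3.0 + 3.7 = 13.4 kJ/mol.
CH3 at 240° (eclipsed): SH–H eclipsed, Cl–Et eclipsed, OCH3–CH3 eclipsed; 5.6 + 11.8 + 11.5 = 28.9 kJ/mol.
CH3 at 300° (staggered): SH–CH3 gauche, Cl–Et gauche, OCH3–CH3 gauche, OCH3–Et gauche; 3.2 + 3.0 + 3.7 + 4.1 = 14.0 kJ/mol.
The minimum (13.4 kJ/mol) occurs with CH3 at 180°.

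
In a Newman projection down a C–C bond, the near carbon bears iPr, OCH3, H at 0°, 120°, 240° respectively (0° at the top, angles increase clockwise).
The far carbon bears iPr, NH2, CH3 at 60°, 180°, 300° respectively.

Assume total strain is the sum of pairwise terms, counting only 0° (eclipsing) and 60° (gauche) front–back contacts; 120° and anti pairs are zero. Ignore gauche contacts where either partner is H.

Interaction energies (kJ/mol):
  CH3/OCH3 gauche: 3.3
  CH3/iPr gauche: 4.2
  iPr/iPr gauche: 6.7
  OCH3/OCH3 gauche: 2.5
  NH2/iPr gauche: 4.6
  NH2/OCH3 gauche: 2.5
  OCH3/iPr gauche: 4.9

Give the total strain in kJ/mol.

18.3 kJ/mol

This conformer (staggered): iPr(0°)/iPr(60°) gauche 6.7; iPr(0°)/CH3(300°) gauche 4.2; OCH3(120°)/iPr(60°) gauche 4.9; OCH3(120°)/NH2(180°) gauche 2.5 → 18.3 kJ/mol.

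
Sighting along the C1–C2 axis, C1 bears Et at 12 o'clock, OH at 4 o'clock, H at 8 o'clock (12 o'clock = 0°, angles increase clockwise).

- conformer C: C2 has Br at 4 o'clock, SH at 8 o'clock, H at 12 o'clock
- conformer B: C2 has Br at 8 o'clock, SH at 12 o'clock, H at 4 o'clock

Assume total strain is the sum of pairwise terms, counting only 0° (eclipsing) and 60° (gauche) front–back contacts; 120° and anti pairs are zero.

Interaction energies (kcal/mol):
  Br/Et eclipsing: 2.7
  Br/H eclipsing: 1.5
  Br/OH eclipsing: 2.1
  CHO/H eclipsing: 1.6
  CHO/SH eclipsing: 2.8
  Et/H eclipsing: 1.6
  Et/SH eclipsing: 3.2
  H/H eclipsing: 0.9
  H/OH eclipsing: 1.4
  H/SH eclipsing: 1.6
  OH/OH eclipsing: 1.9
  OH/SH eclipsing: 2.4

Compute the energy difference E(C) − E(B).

C (eclipsed): Et–H eclipsed, OH–Br eclipsed, H–SH eclipsed; 1.6 + 2.1 + 1.6 = 5.3 kcal/mol.
B (eclipsed): Et–SH eclipsed, OH–H eclipsed, H–Br eclipsed; 3.2 + 1.4 + 1.5 = 6.1 kcal/mol.
E(C) − E(B) = 5.3 − 6.1 = -0.8 kcal/mol.

-0.8 kcal/mol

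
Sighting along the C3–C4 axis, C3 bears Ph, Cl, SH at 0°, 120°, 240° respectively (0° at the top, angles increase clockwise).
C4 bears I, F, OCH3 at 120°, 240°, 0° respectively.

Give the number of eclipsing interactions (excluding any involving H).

3

Non-H eclipsing pairs: Ph(0°)/OCH3(0°); Cl(120°)/I(120°); SH(240°)/F(240°) — 3 interactions.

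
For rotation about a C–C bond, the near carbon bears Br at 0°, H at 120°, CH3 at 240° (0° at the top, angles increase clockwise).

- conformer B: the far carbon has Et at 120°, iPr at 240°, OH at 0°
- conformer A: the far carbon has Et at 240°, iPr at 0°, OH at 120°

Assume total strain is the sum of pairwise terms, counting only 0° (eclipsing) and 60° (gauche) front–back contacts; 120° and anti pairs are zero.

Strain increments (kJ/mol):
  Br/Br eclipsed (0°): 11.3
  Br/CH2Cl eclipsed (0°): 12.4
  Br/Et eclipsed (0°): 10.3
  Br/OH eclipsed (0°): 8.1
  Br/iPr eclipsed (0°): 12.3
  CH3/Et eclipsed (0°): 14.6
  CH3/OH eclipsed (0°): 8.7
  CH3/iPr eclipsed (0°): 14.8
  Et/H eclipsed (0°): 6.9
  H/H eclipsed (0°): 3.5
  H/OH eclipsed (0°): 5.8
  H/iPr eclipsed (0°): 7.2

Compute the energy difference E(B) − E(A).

B is eclipsed. Br at 0° is eclipsed with OH at 0° (8.1); H at 120° is eclipsed with Et at 120° (6.9); CH3 at 240° is eclipsed with iPr at 240° (14.8). Total 29.8 kJ/mol.
A is eclipsed. Br at 0° is eclipsed with iPr at 0° (12.3); H at 120° is eclipsed with OH at 120° (5.8); CH3 at 240° is eclipsed with Et at 240° (14.6). Total 32.7 kJ/mol.
E(B) − E(A) = 29.8 − 32.7 = -2.9 kJ/mol.

-2.9 kJ/mol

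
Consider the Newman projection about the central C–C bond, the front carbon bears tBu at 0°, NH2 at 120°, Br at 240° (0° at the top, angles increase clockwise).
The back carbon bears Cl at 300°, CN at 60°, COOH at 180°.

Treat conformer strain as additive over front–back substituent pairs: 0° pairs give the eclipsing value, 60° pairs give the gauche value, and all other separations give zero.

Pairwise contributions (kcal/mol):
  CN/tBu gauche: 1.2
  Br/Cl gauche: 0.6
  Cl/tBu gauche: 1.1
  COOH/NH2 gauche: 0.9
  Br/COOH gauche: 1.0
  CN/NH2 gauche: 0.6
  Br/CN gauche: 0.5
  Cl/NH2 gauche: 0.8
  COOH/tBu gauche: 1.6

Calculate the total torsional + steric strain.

5.4 kcal/mol

This conformer (staggered): tBu(0°)/Cl(300°) gauche 1.1; tBu(0°)/CN(60°) gauche 1.2; NH2(120°)/CN(60°) gauche 0.6; NH2(120°)/COOH(180°) gauche 0.9; Br(240°)/Cl(300°) gauche 0.6; Br(240°)/COOH(180°) gauche 1.0 → 5.4 kcal/mol.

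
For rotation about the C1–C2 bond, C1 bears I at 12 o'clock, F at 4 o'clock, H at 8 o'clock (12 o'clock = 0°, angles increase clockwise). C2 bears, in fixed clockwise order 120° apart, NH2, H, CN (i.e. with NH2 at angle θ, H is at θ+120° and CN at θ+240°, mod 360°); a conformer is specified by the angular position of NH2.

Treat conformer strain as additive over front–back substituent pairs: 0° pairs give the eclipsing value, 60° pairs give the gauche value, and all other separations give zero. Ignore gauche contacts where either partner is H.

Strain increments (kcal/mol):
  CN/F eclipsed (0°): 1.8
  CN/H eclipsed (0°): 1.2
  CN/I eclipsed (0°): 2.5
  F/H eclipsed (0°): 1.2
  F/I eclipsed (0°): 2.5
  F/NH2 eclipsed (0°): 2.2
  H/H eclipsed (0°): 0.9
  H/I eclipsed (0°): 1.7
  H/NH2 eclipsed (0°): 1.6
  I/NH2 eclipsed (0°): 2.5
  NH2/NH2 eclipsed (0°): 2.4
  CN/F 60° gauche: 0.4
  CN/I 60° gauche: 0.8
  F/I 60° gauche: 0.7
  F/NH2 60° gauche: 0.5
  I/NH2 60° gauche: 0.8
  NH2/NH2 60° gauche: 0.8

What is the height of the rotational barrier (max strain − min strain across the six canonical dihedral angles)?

4.4 kcal/mol

NH2 at 0° is eclipsed. I at 0° is eclipsed with NH2 at 0° (2.5); F at 120° is eclipsed with H at 120° (1.2); H at 240° is eclipsed with CN at 240° (1.2). Total 4.9 kcal/mol.
NH2 at 60° is staggered. I at 0° is gauche with NH2 at 60° (0.8); I at 0° is gauche with CN at 300° (0.8); F at 120° is gauche with NH2 at 60° (0.5). Total 2.1 kcal/mol.
NH2 at 120° is eclipsed. I at 0° is eclipsed with CN at 0° (2.5); F at 120° is eclipsed with NH2 at 120° (2.2); H at 240° is eclipsed with H at 240° (0.9). Total 5.6 kcal/mol.
NH2 at 180° is staggered. I at 0° is gauche with CN at 60° (0.8); F at 120° is gauche with NH2 at 180° (0.5); F at 120° is gauche with CN at 60° (0.4). Total 1.7 kcal/mol.
NH2 at 240° is eclipsed. I at 0° is eclipsed with H at 0° (1.7); F at 120° is eclipsed with CN at 120° (1.8); H at 240° is eclipsed with NH2 at 240° (1.6). Total 5.1 kcal/mol.
NH2 at 300° is staggered. I at 0° is gauche with NH2 at 300° (0.8); F at 120° is gauche with CN at 180° (0.4). Total 1.2 kcal/mol.
Max at 120° (5.6 kcal/mol), min at 300° (1.2 kcal/mol); barrier = 4.4 kcal/mol.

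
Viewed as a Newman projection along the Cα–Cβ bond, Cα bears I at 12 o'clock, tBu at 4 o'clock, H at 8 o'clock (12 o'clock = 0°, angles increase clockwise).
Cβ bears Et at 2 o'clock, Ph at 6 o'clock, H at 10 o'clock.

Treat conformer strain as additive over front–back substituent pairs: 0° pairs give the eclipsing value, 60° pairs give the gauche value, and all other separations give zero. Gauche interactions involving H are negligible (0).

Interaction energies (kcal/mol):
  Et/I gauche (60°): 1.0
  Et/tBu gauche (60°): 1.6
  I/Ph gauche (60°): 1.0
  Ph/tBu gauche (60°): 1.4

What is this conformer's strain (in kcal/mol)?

4.0 kcal/mol

This conformer (staggered): I–Et gauche, tBu–Et gauche, tBu–Ph gauche; 1.0 + 1.6 + 1.4 = 4.0 kcal/mol.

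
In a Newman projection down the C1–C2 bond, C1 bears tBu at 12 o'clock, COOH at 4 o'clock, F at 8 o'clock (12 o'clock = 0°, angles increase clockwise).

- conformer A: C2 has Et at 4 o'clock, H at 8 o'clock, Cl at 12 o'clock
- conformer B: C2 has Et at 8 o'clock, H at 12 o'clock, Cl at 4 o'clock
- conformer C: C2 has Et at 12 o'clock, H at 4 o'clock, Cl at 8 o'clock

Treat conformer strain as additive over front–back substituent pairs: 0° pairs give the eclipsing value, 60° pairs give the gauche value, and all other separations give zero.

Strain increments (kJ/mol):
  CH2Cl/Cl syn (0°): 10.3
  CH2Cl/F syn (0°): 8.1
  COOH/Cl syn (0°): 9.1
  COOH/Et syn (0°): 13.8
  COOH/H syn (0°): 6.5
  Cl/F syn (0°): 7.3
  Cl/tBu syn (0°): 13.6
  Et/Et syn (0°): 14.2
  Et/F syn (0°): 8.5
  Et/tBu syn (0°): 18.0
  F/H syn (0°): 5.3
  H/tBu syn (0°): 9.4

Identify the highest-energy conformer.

A (eclipsed): tBu(0°)/Cl(0°) eclipsed 13.6; COOH(120°)/Et(120°) eclipsed 13.8; F(240°)/H(240°) eclipsed 5.3 → 32.7 kJ/mol.
B (eclipsed): tBu(0°)/H(0°) eclipsed 9.4; COOH(120°)/Cl(120°) eclipsed 9.1; F(240°)/Et(240°) eclipsed 8.5 → 27.0 kJ/mol.
C (eclipsed): tBu(0°)/Et(0°) eclipsed 18.0; COOH(120°)/H(120°) eclipsed 6.5; F(240°)/Cl(240°) eclipsed 7.3 → 31.8 kJ/mol.
A has the highest total (32.7 kJ/mol).

A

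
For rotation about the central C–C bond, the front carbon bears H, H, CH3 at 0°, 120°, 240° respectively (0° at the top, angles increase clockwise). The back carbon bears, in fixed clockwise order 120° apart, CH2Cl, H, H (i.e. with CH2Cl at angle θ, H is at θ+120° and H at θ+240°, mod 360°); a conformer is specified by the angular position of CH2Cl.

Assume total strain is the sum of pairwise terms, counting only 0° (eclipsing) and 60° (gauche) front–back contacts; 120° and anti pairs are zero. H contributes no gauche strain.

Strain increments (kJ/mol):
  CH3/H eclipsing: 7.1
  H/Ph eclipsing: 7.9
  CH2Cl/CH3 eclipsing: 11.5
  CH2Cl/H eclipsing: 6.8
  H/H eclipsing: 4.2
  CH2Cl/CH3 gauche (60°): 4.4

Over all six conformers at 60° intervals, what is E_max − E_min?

CH2Cl at 0° (eclipsed): H(0°)/CH2Cl(0°) eclipsed 6.8; H(120°)/H(120°) eclipsed 4.2; CH3(240°)/H(240°) eclipsed 7.1 → 18.1 kJ/mol.
CH2Cl at 60° (staggered): no non-H gauche contacts → 0.0 kJ/mol.
CH2Cl at 120° (eclipsed): H(0°)/H(0°) eclipsed 4.2; H(120°)/CH2Cl(120°) eclipsed 6.8; CH3(240°)/H(240°) eclipsed 7.1 → 18.1 kJ/mol.
CH2Cl at 180° (staggered): CH3(240°)/CH2Cl(180°) gauche 4.4 → 4.4 kJ/mol.
CH2Cl at 240° (eclipsed): H(0°)/H(0°) eclipsed 4.2; H(120°)/H(120°) eclipsed 4.2; CH3(240°)/CH2Cl(240°) eclipsed 11.5 → 19.9 kJ/mol.
CH2Cl at 300° (staggered): CH3(240°)/CH2Cl(300°) gauche 4.4 → 4.4 kJ/mol.
Max at 240° (19.9 kJ/mol), min at 60° (0.0 kJ/mol); barrier = 19.9 kJ/mol.

19.9 kJ/mol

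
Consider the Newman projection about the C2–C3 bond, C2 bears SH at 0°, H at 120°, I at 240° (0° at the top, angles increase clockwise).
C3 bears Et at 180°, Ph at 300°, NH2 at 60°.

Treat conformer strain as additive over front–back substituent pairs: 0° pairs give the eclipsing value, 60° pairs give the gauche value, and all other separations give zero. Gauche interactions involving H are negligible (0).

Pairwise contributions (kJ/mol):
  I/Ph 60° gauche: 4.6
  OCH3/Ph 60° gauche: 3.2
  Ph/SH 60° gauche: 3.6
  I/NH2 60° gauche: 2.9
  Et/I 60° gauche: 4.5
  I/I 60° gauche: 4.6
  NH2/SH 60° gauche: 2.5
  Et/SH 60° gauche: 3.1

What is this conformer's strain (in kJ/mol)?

15.2 kJ/mol

This conformer (staggered): SH–Ph gauche, SH–NH2 gauche, I–Et gauche, I–Ph gauche; 3.6 + 2.5 + 4.5 + 4.6 = 15.2 kJ/mol.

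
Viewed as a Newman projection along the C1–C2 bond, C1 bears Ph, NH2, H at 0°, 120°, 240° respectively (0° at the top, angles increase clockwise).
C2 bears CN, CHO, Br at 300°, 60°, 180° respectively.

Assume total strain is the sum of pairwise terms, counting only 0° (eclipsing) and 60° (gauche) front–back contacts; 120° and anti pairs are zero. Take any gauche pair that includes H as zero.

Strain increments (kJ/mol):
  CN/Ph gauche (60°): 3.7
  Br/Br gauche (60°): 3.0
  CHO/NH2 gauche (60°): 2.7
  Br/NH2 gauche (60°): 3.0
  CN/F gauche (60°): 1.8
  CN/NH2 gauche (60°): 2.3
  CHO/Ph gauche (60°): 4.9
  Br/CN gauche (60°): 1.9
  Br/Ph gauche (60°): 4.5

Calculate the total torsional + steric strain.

14.3 kJ/mol

This conformer is staggered. Ph at 0° is gauche with CN at 300° (3.7); Ph at 0° is gauche with CHO at 60° (4.9); NH2 at 120° is gauche with CHO at 60° (2.7); NH2 at 120° is gauche with Br at 180° (3.0). Total 14.3 kJ/mol.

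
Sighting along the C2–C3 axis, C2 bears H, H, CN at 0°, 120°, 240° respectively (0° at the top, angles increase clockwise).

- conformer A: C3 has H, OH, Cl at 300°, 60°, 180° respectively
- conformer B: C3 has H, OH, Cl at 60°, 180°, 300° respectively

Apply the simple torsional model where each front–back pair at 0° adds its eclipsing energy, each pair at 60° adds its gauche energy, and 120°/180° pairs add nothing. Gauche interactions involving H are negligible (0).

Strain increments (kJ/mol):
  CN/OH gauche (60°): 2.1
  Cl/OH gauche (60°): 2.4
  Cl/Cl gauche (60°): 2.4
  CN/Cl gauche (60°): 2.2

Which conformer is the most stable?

A

A (staggered): CN(240°)/Cl(180°) gauche 2.2 → 2.2 kJ/mol.
B (staggered): CN(240°)/OH(180°) gauche 2.1; CN(240°)/Cl(300°) gauche 2.2 → 4.3 kJ/mol.
A has the lowest total (2.2 kJ/mol).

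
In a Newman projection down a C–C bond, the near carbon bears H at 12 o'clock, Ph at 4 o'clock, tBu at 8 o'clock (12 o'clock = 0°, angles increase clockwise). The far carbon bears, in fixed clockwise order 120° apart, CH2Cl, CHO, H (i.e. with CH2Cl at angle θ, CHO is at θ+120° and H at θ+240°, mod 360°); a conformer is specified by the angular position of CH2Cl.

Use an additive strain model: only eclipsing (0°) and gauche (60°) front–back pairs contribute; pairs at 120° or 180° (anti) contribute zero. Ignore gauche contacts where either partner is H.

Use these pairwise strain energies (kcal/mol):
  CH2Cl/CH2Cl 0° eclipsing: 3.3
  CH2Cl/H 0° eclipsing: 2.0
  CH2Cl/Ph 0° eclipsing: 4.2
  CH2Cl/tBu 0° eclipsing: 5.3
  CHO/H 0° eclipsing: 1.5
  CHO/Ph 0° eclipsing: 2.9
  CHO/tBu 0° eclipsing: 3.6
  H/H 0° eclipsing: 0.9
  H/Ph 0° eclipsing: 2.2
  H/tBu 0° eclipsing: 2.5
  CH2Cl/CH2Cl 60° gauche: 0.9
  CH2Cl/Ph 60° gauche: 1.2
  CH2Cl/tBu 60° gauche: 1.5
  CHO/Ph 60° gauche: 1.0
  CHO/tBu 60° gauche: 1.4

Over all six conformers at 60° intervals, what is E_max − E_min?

6.5 kcal/mol

CH2Cl at 0° is eclipsed. H at 0° is eclipsed with CH2Cl at 0° (2.0); Ph at 120° is eclipsed with CHO at 120° (2.9); tBu at 240° is eclipsed with H at 240° (2.5). Total 7.4 kcal/mol.
CH2Cl at 60° is staggered. Ph at 120° is gauche with CH2Cl at 60° (1.2); Ph at 120° is gauche with CHO at 180° (1.0); tBu at 240° is gauche with CHO at 180° (1.4). Total 3.6 kcal/mol.
CH2Cl at 120° is eclipsed. H at 0° is eclipsed with H at 0° (0.9); Ph at 120° is eclipsed with CH2Cl at 120° (4.2); tBu at 240° is eclipsed with CHO at 240° (3.6). Total 8.7 kcal/mol.
CH2Cl at 180° is staggered. Ph at 120° is gauche with CH2Cl at 180° (1.2); tBu at 240° is gauche with CH2Cl at 180° (1.5); tBu at 240° is gauche with CHO at 300° (1.4). Total 4.1 kcal/mol.
CH2Cl at 240° is eclipsed. H at 0° is eclipsed with CHO at 0° (1.5); Ph at 120° is eclipsed with H at 120° (2.2); tBu at 240° is eclipsed with CH2Cl at 240° (5.3). Total 9.0 kcal/mol.
CH2Cl at 300° is staggered. Ph at 120° is gauche with CHO at 60° (1.0); tBu at 240° is gauche with CH2Cl at 300° (1.5). Total 2.5 kcal/mol.
Max at 240° (9.0 kcal/mol), min at 300° (2.5 kcal/mol); barrier = 6.5 kcal/mol.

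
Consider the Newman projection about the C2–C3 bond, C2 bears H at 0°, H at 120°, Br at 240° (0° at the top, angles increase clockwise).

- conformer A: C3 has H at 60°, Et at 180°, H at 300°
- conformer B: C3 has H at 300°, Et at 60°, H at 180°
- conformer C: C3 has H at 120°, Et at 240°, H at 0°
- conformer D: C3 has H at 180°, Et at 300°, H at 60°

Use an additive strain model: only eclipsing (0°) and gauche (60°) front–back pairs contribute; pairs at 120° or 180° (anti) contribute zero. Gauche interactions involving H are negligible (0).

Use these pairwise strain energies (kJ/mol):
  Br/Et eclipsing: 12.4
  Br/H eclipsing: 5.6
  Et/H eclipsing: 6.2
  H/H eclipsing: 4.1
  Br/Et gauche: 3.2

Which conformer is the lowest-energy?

A (staggered): Br–Et gauche; 3.2 = 3.2 kJ/mol.
B (staggered): no non-H gauche contacts → 0.0 kJ/mol.
C (eclipsed): H–H eclipsed, H–H eclipsed, Br–Et eclipsed; 4.1 + 4.1 + 12.4 = 20.6 kJ/mol.
D (staggered): Br–Et gauche; 3.2 = 3.2 kJ/mol.
B has the lowest total (0.0 kJ/mol).

B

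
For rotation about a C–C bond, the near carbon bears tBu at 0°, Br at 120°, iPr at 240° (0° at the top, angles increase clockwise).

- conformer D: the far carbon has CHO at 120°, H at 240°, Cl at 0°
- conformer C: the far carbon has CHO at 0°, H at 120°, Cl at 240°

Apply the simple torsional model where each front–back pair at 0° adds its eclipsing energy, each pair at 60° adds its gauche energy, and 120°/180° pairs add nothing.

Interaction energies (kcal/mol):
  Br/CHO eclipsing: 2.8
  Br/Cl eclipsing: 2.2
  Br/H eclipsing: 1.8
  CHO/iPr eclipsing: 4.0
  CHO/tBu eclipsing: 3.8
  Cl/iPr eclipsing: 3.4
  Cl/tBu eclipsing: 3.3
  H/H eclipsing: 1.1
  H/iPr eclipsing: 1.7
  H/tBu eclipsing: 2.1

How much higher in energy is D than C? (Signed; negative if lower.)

D (eclipsed): tBu–Cl eclipsed, Br–CHO eclipsed, iPr–H eclipsed; 3.3 + 2.8 + 1.7 = 7.8 kcal/mol.
C (eclipsed): tBu–CHO eclipsed, Br–H eclipsed, iPr–Cl eclipsed; 3.8 + 1.8 + 3.4 = 9.0 kcal/mol.
E(D) − E(C) = 7.8 − 9.0 = -1.2 kcal/mol.

-1.2 kcal/mol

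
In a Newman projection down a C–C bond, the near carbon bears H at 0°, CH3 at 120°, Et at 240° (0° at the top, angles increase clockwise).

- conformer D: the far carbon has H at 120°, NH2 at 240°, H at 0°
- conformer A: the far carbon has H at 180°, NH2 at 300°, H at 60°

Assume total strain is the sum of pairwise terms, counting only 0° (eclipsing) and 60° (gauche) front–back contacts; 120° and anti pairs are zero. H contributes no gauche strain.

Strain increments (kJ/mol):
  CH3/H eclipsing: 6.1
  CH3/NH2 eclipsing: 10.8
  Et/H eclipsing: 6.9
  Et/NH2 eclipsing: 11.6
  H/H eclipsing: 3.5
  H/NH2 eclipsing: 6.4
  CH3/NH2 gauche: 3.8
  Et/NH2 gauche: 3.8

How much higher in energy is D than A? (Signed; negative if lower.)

D (eclipsed): H–H eclipsed, CH3–H eclipsed, Et–NH2 eclipsed; 3.5 + 6.1 + 11.6 = 21.2 kJ/mol.
A (staggered): Et–NH2 gauche; 3.8 = 3.8 kJ/mol.
E(D) − E(A) = 21.2 − 3.8 = +17.4 kJ/mol.

+17.4 kJ/mol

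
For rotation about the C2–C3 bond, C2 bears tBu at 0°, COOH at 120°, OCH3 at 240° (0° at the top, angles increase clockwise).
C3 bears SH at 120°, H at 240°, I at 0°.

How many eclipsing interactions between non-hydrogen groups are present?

Non-H eclipsing pairs: tBu(0°)/I(0°); COOH(120°)/SH(120°) — 2 interactions.

2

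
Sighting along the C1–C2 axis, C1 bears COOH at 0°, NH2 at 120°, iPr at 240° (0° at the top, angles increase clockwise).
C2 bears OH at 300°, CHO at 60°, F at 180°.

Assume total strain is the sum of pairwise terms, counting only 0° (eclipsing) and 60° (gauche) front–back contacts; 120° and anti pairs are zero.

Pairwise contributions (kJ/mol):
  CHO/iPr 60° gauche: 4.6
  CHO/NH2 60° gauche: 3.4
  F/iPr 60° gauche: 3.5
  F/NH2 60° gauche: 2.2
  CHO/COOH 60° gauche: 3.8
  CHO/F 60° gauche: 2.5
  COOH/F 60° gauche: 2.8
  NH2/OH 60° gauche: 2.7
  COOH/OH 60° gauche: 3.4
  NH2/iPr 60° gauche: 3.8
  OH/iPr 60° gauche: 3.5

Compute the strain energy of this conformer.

19.8 kJ/mol

This conformer (staggered): COOH(0°)/OH(300°) gauche 3.4; COOH(0°)/CHO(60°) gauche 3.8; NH2(120°)/CHO(60°) gauche 3.4; NH2(120°)/F(180°) gauche 2.2; iPr(240°)/OH(300°) gauche 3.5; iPr(240°)/F(180°) gauche 3.5 → 19.8 kJ/mol.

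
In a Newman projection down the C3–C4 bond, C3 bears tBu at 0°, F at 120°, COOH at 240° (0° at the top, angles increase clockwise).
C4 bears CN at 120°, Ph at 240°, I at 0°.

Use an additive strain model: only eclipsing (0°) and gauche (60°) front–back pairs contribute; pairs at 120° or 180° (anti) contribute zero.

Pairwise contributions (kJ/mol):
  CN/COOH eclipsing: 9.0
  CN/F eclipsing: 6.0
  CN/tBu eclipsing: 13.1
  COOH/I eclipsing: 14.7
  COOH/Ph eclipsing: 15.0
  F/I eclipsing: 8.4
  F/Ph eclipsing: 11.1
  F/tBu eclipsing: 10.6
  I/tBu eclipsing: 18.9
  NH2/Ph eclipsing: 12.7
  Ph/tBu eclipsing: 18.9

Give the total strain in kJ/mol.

This conformer (eclipsed): tBu–I eclipsed, F–CN eclipsed, COOH–Ph eclipsed; 18.9 + 6.0 + 15.0 = 39.9 kJ/mol.

39.9 kJ/mol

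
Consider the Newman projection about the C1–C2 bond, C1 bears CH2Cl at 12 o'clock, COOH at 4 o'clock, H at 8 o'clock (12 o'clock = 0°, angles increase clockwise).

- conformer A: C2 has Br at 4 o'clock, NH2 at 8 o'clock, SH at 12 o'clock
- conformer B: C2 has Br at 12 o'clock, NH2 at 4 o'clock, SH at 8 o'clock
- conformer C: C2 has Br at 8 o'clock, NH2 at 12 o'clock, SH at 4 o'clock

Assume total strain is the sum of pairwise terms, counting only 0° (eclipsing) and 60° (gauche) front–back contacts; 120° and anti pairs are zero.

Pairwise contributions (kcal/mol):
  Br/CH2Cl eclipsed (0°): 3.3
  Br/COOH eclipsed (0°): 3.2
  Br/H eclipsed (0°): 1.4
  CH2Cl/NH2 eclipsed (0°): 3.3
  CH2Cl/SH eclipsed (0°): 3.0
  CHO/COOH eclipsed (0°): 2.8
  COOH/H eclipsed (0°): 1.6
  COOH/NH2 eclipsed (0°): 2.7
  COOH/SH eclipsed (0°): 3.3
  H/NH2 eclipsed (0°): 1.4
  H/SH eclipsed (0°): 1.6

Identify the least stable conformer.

A (eclipsed): CH2Cl–SH eclipsed, COOH–Br eclipsed, H–NH2 eclipsed; 3.0 + 3.2 + 1.4 = 7.6 kcal/mol.
B (eclipsed): CH2Cl–Br eclipsed, COOH–NH2 eclipsed, H–SH eclipsed; 3.3 + 2.7 + 1.6 = 7.6 kcal/mol.
C (eclipsed): CH2Cl–NH2 eclipsed, COOH–SH eclipsed, H–Br eclipsed; 3.3 + 3.3 + 1.4 = 8.0 kcal/mol.
C has the highest total (8.0 kcal/mol).

C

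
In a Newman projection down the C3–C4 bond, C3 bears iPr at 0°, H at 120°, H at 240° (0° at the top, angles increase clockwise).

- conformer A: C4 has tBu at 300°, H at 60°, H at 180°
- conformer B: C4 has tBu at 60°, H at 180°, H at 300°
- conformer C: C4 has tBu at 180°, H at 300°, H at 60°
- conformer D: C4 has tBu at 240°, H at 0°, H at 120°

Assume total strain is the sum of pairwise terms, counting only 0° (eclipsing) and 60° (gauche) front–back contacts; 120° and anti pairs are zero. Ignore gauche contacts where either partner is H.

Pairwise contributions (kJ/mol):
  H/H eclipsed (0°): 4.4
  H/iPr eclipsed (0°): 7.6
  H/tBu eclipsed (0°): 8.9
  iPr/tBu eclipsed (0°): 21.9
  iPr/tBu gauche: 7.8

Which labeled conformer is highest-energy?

A is staggered. iPr at 0° is gauche with tBu at 300° (7.8). Total 7.8 kJ/mol.
B is staggered. iPr at 0° is gauche with tBu at 60° (7.8). Total 7.8 kJ/mol.
C (staggered): no non-H gauche contacts → 0.0 kJ/mol.
D is eclipsed. iPr at 0° is eclipsed with H at 0° (7.6); H at 120° is eclipsed with H at 120° (4.4); H at 240° is eclipsed with tBu at 240° (8.9). Total 20.9 kJ/mol.
D has the highest total (20.9 kJ/mol).

D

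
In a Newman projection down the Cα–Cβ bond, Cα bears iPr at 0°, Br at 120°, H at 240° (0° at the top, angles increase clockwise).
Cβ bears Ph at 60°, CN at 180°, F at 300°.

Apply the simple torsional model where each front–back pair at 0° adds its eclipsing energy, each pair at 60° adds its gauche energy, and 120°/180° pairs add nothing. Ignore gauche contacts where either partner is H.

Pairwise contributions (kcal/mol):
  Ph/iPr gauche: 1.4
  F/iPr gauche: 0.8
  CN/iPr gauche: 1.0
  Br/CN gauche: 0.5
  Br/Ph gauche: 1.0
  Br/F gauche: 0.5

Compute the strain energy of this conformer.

3.7 kcal/mol

This conformer (staggered): iPr(0°)/Ph(60°) gauche 1.4; iPr(0°)/F(300°) gauche 0.8; Br(120°)/Ph(60°) gauche 1.0; Br(120°)/CN(180°) gauche 0.5 → 3.7 kcal/mol.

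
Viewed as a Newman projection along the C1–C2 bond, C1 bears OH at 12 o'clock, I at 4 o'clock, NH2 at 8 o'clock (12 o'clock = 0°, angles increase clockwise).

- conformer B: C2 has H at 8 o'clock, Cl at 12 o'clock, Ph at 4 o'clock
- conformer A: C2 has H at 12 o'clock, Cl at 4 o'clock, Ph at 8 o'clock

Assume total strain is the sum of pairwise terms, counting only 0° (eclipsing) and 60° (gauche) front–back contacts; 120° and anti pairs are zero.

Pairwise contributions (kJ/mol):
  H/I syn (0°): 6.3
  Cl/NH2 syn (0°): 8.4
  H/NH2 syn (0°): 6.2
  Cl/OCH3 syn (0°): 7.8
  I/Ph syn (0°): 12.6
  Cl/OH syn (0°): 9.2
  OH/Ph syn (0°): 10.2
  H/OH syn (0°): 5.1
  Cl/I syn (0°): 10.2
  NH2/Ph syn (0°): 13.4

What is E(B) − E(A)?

B (eclipsed): OH–Cl eclipsed, I–Ph eclipsed, NH2–H eclipsed; 9.2 + 12.6 + 6.2 = 28.0 kJ/mol.
A (eclipsed): OH–H eclipsed, I–Cl eclipsed, NH2–Ph eclipsed; 5.1 + 10.2 + 13.4 = 28.7 kJ/mol.
E(B) − E(A) = 28.0 − 28.7 = -0.7 kJ/mol.

-0.7 kJ/mol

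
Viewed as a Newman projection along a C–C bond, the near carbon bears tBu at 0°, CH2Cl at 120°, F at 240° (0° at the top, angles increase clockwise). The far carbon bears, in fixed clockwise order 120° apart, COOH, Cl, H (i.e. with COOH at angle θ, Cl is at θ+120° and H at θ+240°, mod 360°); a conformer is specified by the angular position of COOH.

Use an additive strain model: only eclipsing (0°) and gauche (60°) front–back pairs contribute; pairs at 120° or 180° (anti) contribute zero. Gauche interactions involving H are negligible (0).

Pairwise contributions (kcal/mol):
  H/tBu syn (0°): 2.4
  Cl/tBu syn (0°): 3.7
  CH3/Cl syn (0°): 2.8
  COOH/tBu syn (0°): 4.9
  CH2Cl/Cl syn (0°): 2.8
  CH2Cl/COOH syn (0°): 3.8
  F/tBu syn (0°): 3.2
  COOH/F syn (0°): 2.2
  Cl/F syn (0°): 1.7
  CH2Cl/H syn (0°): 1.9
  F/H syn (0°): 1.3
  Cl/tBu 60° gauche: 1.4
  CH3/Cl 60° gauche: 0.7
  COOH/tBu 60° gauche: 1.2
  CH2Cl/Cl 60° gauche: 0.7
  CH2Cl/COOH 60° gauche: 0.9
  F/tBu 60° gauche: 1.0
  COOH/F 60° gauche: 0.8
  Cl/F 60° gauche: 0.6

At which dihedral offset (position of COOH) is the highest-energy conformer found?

COOH at 0° (eclipsed): tBu(0°)/COOH(0°) eclipsed 4.9; CH2Cl(120°)/Cl(120°) eclipsed 2.8; F(240°)/H(240°) eclipsed 1.3 → 9.0 kcal/mol.
COOH at 60° (staggered): tBu(0°)/COOH(60°) gauche 1.2; CH2Cl(120°)/COOH(60°) gauche 0.9; CH2Cl(120°)/Cl(180°) gauche 0.7; F(240°)/Cl(180°) gauche 0.6 → 3.4 kcal/mol.
COOH at 120° (eclipsed): tBu(0°)/H(0°) eclipsed 2.4; CH2Cl(120°)/COOH(120°) eclipsed 3.8; F(240°)/Cl(240°) eclipsed 1.7 → 7.9 kcal/mol.
COOH at 180° (staggered): tBu(0°)/Cl(300°) gauche 1.4; CH2Cl(120°)/COOH(180°) gauche 0.9; F(240°)/COOH(180°) gauche 0.8; F(240°)/Cl(300°) gauche 0.6 → 3.7 kcal/mol.
COOH at 240° (eclipsed): tBu(0°)/Cl(0°) eclipsed 3.7; CH2Cl(120°)/H(120°) eclipsed 1.9; F(240°)/COOH(240°) eclipsed 2.2 → 7.8 kcal/mol.
COOH at 300° (staggered): tBu(0°)/COOH(300°) gauche 1.2; tBu(0°)/Cl(60°) gauche 1.4; CH2Cl(120°)/Cl(60°) gauche 0.7; F(240°)/COOH(300°) gauche 0.8 → 4.1 kcal/mol.
The maximum (9.0 kcal/mol) occurs with COOH at 0°.

0°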